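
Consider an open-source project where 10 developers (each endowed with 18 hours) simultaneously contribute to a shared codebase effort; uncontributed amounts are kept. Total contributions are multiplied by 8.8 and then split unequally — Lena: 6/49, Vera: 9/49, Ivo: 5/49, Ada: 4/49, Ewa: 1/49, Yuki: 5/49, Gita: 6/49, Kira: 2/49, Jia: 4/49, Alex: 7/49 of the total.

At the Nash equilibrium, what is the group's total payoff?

741.60 hours

Each unit j contributes comes back to j as 8.8 × (j's share), so j prefers to contribute only if that share exceeds 1/8.8 = 0.1136; otherwise keeping the unit dominates.
Lena, Vera, Gita and Alex are above the threshold, contributing 18 each; the remaining 6 contribute 0. Total contributed: 72.
The shared codebase effort pays out 8.8 × 72 = 633.60 in total (split across the unequal shares, but the aggregate is all that matters for the group sum).
The 6 free-riders keep 18 each, adding 108. Group total = 108 + 633.60 = 741.60.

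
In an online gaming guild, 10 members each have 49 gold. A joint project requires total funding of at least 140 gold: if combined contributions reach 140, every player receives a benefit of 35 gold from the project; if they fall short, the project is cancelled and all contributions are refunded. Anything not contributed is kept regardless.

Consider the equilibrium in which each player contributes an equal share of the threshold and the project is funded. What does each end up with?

Equal share of the threshold: 140/10 = 14.
At this profile no one gains by cutting their contribution: any cut drops the total below 140, the project is cancelled, contributions are refunded, and the deviator ends with 49, which is less than 49 − 14 + 35 = 70. Contributing more than 14 just wastes the excess. So contributing exactly 14 is a best response.
Each player's payoff: 49 − 14 + 35 = 70.

70 gold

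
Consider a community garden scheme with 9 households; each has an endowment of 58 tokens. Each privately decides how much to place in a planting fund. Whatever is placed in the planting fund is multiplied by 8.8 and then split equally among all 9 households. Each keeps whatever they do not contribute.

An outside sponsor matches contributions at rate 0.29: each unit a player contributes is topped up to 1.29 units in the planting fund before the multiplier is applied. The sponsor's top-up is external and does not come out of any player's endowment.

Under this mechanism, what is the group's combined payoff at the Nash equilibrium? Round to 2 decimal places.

With the mechanism, a contributed unit returns 8.8 × 1.29 / 9 = 1.2613 per unit of net cost to the contributor — now above 1 — so contributing fully is weakly dominant for every player.
At the Nash equilibrium everyone contributes 58. Group total payoff = 8.8 × 1.29 × 522 = 5925.74.

5925.74 tokens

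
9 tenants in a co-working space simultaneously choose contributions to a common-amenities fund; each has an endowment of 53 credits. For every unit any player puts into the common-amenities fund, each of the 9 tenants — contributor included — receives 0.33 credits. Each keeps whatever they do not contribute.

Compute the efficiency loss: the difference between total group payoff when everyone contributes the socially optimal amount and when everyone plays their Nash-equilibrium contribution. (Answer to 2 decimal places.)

The private return per contributed unit is 0.33 < 1, so contributing 0 is dominant for every player. At the Nash equilibrium everyone keeps their 53, and the group total is 9 × 53 = 477.
Each contributed unit returns 2.970 to the group as a whole (0.33 to each of 9 players), which exceeds 1, so the social optimum is full contribution: group total = 2.970 × 477 = 1416.69.
Efficiency loss = 1416.69 − 477 = 939.69.

939.69 credits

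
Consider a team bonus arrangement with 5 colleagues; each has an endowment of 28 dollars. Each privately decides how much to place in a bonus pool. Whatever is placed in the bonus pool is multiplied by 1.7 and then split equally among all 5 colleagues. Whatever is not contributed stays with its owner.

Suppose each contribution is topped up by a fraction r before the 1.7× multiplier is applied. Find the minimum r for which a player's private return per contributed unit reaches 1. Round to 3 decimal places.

1.941

With matching at rate r, one contributed unit becomes (1 + r) in the bonus pool and returns 1.7 × (1 + r) / 5 to the contributor.
Setting this equal to 1: 1 + r = 5/1.7 = 2.9412.
So the minimum matching rate is r = 2.9412 − 1 = 1.941.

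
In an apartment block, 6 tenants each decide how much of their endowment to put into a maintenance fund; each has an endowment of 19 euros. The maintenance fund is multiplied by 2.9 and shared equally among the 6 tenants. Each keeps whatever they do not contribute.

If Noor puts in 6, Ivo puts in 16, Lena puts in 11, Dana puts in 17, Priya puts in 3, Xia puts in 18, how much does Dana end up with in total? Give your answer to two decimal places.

36.32 euros

Total contributed: 6 + 16 + 11 + 17 + 3 + 18 = 71.
Each receives 2.9 × 71 / 6 = 34.32 from the maintenance fund.
Dana keeps 19 − 17 = 2, so Dana's payoff is 2 + 34.32 = 36.32.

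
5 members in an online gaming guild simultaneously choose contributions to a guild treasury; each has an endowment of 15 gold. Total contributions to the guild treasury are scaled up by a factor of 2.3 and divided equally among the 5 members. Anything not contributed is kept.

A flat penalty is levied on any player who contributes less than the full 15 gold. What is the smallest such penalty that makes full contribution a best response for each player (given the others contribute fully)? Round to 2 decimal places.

8.10 gold

Given the others contribute fully, the best deviation is to contribute 0 (any partial contribution still incurs the fine and gives up units whose private return 0.4600 is below 1).
Deviating from 15 to 0 saves 15 gold but forfeits the deviator's share of the drop in the guild treasury: 2.3/5 × 15 = 6.90.
So the deviation gain is 15 − 6.90 = 8.10, and the fine must be at least 8.10 gold to wipe it out.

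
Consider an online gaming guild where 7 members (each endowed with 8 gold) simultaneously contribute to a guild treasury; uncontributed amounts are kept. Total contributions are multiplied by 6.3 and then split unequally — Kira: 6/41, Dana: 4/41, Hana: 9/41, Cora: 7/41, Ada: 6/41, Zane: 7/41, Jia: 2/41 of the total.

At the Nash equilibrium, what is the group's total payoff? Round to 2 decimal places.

183.20 gold

Each unit j contributes comes back to j as 6.3 × (j's share), so j prefers to contribute only if that share exceeds 1/6.3 = 0.1587; otherwise keeping the unit dominates.
Hana, Cora and Zane are above the threshold, contributing 8 each; the remaining 4 contribute 0. Total contributed: 24.
The guild treasury pays out 6.3 × 24 = 151.20 in total (split across the unequal shares, but the aggregate is all that matters for the group sum).
The 4 free-riders keep 8 each, adding 32. Group total = 32 + 151.20 = 183.20.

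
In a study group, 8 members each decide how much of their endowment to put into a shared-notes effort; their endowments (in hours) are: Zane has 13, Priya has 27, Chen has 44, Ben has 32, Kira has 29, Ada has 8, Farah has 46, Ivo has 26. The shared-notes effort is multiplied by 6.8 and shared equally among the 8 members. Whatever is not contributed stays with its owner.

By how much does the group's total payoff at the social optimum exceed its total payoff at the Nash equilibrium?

The private return per contributed unit is 6.8/8 = 0.8500 < 1 for every player regardless of endowment, so the Nash equilibrium is zero contribution and the group total is Σ E_j = 13 + 27 + 44 + 32 + 29 + 8 + 46 + 26 = 225.
Each contributed unit returns 6.800 to the group, so the social optimum is full contribution by everyone: group total = 6.800 × 225 = 1530.00.
Efficiency loss = (6.800 − 1) × 225 = 1305.00.

1305.00 hours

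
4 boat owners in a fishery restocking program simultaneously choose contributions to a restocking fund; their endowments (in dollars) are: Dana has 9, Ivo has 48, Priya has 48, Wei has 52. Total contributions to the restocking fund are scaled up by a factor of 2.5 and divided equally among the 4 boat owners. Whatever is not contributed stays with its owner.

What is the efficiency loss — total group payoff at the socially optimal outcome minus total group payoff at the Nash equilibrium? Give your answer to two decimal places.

The private return per contributed unit is 2.5/4 = 0.6250 < 1 for every player regardless of endowment, so the Nash equilibrium is zero contribution and the group total is Σ E_j = 9 + 48 + 48 + 52 = 157.
Each contributed unit returns 2.500 to the group, so the social optimum is full contribution by everyone: group total = 2.500 × 157 = 392.50.
Efficiency loss = (2.500 − 1) × 157 = 235.50.

235.50 dollars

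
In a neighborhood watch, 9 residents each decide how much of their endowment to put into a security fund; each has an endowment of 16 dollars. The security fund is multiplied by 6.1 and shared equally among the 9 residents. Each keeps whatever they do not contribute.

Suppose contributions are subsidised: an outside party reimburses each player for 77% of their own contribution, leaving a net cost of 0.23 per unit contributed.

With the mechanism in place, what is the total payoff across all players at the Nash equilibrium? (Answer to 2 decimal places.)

989.28 dollars

With the mechanism, a contributed unit returns (6.1/9) / 0.23 = 2.9469 per unit of net cost to the contributor — now above 1 — so contributing fully is weakly dominant for every player.
So the Nash equilibrium is full contribution by all 9; the group earns 9 × (16 × 0.77 + 6.1 × 16) = 989.28.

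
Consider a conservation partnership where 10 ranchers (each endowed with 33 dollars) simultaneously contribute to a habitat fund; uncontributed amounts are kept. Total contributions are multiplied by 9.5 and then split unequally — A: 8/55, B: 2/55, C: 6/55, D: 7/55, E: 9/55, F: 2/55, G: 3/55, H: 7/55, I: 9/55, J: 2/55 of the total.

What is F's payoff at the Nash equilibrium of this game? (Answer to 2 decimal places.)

101.40 dollars

For player j, contributing a unit is worthwhile iff 9.5 × (j's share) ≥ 1, i.e. iff j's share is at least 0.1053.
A, C, D, E, H and I clear that bar, contributing 33 each; the remaining 4 contribute 0. Total contributed: 198.
F keeps 33 and receives 9.5 × 198 × 2/55 = 68.40 from the habitat fund, for a payoff of 101.40.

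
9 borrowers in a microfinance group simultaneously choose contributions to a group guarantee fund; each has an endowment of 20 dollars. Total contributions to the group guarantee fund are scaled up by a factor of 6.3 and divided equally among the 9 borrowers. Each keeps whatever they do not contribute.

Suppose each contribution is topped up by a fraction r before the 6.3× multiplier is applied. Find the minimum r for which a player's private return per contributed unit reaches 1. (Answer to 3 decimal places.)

0.429

With matching at rate r, one contributed unit becomes (1 + r) in the group guarantee fund and returns 6.3 × (1 + r) / 9 to the contributor.
Setting this equal to 1: 1 + r = 9/6.3 = 1.4286.
So the minimum matching rate is r = 1.4286 − 1 = 0.429.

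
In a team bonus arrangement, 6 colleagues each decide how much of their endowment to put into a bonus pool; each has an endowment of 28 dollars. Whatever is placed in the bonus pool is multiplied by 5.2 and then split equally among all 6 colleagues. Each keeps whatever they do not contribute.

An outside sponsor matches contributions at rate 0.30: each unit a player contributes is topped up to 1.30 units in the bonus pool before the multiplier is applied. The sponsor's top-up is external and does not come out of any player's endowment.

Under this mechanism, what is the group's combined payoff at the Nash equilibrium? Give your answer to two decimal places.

The effective private return per unit is now 5.2 × 1.30 / 6 = 1.1267 > 1, so every player's dominant strategy flips to full contribution.
At the Nash equilibrium everyone contributes 28. Group total payoff = 5.2 × 1.30 × 168 = 1135.68.

1135.68 dollars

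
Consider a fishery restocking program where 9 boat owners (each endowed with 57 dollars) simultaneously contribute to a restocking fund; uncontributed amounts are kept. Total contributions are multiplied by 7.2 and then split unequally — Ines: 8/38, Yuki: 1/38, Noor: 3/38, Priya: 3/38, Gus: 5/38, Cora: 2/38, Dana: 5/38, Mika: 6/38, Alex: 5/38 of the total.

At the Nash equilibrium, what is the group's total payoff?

For player j, contributing a unit is worthwhile iff 7.2 × (j's share) ≥ 1, i.e. iff j's share is at least 0.1389.
Ines and Mika clear that bar, contributing 57 each; the remaining 7 contribute 0. Total contributed: 114.
The restocking fund pays out 7.2 × 114 = 820.80 in total (split across the unequal shares, but the aggregate is all that matters for the group sum).
The 7 free-riders keep 57 each, adding 399. Group total = 399 + 820.80 = 1219.80.

1219.80 dollars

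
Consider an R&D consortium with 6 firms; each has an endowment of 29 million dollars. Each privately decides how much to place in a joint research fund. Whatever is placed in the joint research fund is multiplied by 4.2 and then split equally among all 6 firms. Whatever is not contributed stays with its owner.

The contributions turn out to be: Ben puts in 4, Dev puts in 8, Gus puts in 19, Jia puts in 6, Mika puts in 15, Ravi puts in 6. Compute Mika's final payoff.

54.60 million dollars

Total contributed: 4 + 8 + 19 + 6 + 15 + 6 = 58.
Each receives 4.2 × 58 / 6 = 40.60 from the joint research fund.
Mika keeps 29 − 15 = 14, so Mika's payoff is 14 + 40.60 = 54.60.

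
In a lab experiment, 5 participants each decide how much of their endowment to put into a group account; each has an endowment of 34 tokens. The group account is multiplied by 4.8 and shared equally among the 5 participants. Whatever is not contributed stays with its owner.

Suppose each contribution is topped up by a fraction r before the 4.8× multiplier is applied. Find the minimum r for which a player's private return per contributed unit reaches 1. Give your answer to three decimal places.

With matching at rate r, one contributed unit becomes (1 + r) in the group account and returns 4.8 × (1 + r) / 5 to the contributor.
Setting this equal to 1: 1 + r = 5/4.8 = 1.0417.
So the minimum matching rate is r = 1.0417 − 1 = 0.042.

0.042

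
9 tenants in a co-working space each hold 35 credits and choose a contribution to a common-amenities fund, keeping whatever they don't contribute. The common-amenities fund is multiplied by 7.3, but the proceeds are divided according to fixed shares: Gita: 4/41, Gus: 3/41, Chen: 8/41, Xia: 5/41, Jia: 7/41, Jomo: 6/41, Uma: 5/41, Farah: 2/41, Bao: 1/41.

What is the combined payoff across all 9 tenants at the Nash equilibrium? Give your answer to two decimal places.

976.50 credits

Each unit j contributes comes back to j as 7.3 × (j's share), so j prefers to contribute only if that share exceeds 1/7.3 = 0.1370; otherwise keeping the unit dominates.
Chen, Jia and Jomo clear that bar, contributing 35 each; the remaining 6 contribute 0. Total contributed: 105.
The common-amenities fund pays out 7.3 × 105 = 766.50 in total (split across the unequal shares, but the aggregate is all that matters for the group sum).
The 6 free-riders keep 35 each, adding 210. Group total = 210 + 766.50 = 976.50.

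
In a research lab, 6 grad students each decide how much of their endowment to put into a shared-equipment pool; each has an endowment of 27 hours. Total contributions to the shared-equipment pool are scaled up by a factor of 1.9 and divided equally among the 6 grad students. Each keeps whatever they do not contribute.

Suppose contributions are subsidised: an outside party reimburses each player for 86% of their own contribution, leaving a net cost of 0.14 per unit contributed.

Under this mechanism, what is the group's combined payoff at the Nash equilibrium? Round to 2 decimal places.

Under the mechanism each unit contributed yields (1.9/6) / 0.14 = 2.2619 back to its contributor per unit of net cost, which exceeds 1, making full contribution the dominant choice for everyone.
So the Nash equilibrium is full contribution by all 6; the group earns 6 × (27 × 0.86 + 1.9 × 27) = 447.12.

447.12 hours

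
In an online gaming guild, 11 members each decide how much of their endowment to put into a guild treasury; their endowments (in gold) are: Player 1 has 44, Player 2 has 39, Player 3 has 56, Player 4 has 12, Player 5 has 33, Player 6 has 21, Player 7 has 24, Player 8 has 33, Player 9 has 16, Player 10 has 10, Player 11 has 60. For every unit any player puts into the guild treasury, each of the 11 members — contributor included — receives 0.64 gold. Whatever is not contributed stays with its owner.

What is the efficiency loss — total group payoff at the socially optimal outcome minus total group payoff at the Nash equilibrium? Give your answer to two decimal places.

2101.92 gold

The private return per contributed unit is 0.64 < 1 for everyone, so the Nash equilibrium is zero contribution and the group total is Σ E_j = 44 + 39 + 56 + 12 + 33 + 21 + 24 + 33 + 16 + 10 + 60 = 348.
Each contributed unit returns 7.040 to the group, so the social optimum is full contribution by everyone: group total = 7.040 × 348 = 2449.92.
Efficiency loss = (7.040 − 1) × 348 = 2101.92.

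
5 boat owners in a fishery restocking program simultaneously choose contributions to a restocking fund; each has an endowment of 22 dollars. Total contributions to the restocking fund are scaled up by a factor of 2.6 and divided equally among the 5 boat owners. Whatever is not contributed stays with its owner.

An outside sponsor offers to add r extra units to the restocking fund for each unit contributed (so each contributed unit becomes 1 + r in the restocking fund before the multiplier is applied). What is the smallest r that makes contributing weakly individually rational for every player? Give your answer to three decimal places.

0.923

With matching at rate r, one contributed unit becomes (1 + r) in the restocking fund and returns 2.6 × (1 + r) / 5 to the contributor.
Setting this equal to 1: 1 + r = 5/2.6 = 1.9231.
So the minimum matching rate is r = 1.9231 − 1 = 0.923.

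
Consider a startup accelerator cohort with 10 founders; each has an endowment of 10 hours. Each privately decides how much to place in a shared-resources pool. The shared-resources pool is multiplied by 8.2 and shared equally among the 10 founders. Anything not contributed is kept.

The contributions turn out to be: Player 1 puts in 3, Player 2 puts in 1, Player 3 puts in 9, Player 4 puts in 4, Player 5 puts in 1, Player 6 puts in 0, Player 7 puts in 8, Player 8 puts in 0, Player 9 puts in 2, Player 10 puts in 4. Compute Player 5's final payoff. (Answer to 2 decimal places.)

35.24 hours

Total contributed: 3 + 1 + 9 + 4 + 1 + 0 + 8 + 0 + 2 + 4 = 32.
Each receives 8.2 × 32 / 10 = 26.24 from the shared-resources pool.
Player 5 keeps 10 − 1 = 9, so Player 5's payoff is 9 + 26.24 = 35.24.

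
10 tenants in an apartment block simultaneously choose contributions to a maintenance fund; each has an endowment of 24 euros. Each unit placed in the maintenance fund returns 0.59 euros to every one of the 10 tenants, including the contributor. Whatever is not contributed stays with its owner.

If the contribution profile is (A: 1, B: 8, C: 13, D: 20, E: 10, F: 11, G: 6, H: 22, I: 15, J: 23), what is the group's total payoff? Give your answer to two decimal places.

872.10 euros

Total contributed: 1 + 8 + 13 + 20 + 10 + 11 + 6 + 22 + 15 + 23 = 129; total kept: 10 × 24 − 129 = 111.
The maintenance fund pays out 0.59 × 10 × 129 = 761.10 in aggregate.
Group total = 111 + 761.10 = 872.10.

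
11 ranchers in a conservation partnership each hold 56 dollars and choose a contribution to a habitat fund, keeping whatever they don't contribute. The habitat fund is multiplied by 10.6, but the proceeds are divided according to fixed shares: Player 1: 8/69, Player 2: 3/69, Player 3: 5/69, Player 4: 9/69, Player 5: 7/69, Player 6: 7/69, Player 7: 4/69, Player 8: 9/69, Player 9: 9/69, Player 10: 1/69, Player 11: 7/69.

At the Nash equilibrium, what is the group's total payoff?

4379.20 dollars

For player j, contributing a unit is worthwhile iff 10.6 × (j's share) ≥ 1, i.e. iff j's share is at least 0.0943.
The shares above 0.0943 belong to Player 1, Player 4, Player 5, Player 6, Player 8, Player 9 and Player 11, contributing 56 each; the remaining 4 contribute 0. Total contributed: 392.
The habitat fund pays out 10.6 × 392 = 4155.20 in total (split across the unequal shares, but the aggregate is all that matters for the group sum).
The 4 free-riders keep 56 each, adding 224. Group total = 224 + 4155.20 = 4379.20.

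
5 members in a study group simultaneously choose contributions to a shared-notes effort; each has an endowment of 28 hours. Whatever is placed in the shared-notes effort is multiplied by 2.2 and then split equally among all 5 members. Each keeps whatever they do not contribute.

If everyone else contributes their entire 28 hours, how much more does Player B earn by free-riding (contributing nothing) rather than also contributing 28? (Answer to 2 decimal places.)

15.68 hours

Switching from a contribution of 28 to 0 lets Player B keep an extra 28 hours, but lowers the shared-notes effort by 28, which costs Player B their own share of that drop: 2.2/5 × 28 = 12.32.
Net gain = 28 − 12.32 = 15.68. The private return per contributed unit (0.4400) is below 1, so free-riding is indeed the best response regardless of what the others do.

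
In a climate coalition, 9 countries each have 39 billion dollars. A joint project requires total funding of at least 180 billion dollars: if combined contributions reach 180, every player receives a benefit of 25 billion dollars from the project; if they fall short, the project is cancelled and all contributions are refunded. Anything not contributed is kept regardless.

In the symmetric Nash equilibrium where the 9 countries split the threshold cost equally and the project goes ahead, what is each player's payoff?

44 billion dollars

Equal share of the threshold: 180/9 = 20.
At this profile no one gains by cutting their contribution: any cut drops the total below 180, the project is cancelled, contributions are refunded, and the deviator ends with 39, which is less than 39 − 20 + 25 = 44. Contributing more than 20 just wastes the excess. So contributing exactly 20 is a best response.
Each player's payoff: 39 − 20 + 25 = 44.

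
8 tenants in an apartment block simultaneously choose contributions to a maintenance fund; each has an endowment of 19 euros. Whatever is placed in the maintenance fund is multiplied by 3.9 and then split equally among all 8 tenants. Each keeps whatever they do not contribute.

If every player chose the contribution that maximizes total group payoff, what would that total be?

Each contributed unit returns 3.900 to the group as a whole (0.4875 to each of 8 players), which exceeds 1, so the social optimum is full contribution: group total = 3.900 × 152 = 592.80.

592.80 euros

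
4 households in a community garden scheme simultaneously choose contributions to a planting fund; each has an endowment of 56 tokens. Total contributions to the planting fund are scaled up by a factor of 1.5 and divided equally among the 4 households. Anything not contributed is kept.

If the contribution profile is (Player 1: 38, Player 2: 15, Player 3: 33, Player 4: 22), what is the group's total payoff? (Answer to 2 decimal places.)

Total contributed: 38 + 15 + 33 + 22 = 108; total kept: 4 × 56 − 108 = 116.
The planting fund pays out 1.5 × 108 = 162.00 in aggregate.
Group total = 116 + 162.00 = 278.00.

278.00 tokens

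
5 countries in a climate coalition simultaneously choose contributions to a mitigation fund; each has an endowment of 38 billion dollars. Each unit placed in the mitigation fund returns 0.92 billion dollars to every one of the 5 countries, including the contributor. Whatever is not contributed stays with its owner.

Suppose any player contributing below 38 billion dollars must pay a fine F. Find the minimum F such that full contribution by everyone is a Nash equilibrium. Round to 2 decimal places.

3.04 billion dollars

Given the others contribute fully, the best deviation is to contribute 0 (any partial contribution still incurs the fine and gives up units whose private return 0.92 is below 1).
Deviating from 38 to 0 saves 38 billion dollars but forfeits the deviator's share of the drop in the mitigation fund: 0.92 × 38 = 34.96.
So the deviation gain is 38 − 34.96 = 3.04, and the fine must be at least 3.04 billion dollars to wipe it out.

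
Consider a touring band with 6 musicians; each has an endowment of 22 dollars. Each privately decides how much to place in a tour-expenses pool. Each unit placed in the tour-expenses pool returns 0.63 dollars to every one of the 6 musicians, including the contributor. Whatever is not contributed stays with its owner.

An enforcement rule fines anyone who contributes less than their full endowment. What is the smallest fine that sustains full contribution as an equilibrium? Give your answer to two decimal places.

Given the others contribute fully, the best deviation is to contribute 0 (any partial contribution still incurs the fine and gives up units whose private return 0.63 is below 1).
Deviating from 22 to 0 saves 22 dollars but forfeits the deviator's share of the drop in the tour-expenses pool: 0.63 × 22 = 13.86.
So the deviation gain is 22 − 13.86 = 8.14, and the fine must be at least 8.14 dollars to wipe it out.

8.14 dollars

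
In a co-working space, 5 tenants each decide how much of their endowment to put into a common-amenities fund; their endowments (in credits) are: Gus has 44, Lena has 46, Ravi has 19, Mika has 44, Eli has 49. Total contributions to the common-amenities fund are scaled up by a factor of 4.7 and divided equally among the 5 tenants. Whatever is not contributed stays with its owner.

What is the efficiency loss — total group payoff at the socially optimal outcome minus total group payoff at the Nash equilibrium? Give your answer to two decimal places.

The private return per contributed unit is 4.7/5 = 0.9400 < 1 for every player regardless of endowment, so the Nash equilibrium is zero contribution and the group total is Σ E_j = 44 + 46 + 19 + 44 + 49 = 202.
Each contributed unit returns 4.700 to the group, so the social optimum is full contribution by everyone: group total = 4.700 × 202 = 949.40.
Efficiency loss = (4.700 − 1) × 202 = 747.40.

747.40 credits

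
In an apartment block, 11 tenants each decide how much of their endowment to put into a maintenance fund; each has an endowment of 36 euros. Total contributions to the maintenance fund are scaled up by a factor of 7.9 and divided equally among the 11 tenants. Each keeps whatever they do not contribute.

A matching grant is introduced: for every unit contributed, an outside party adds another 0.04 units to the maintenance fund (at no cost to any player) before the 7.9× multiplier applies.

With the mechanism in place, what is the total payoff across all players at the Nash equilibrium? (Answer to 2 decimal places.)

396.00 euros

Even with the mechanism, each unit contributed returns only 7.9 × 1.04 / 11 = 0.7469 per unit of net cost, so contributing nothing is still dominant.
Everyone keeps their endowment and the group total is 11 × 36 = 396.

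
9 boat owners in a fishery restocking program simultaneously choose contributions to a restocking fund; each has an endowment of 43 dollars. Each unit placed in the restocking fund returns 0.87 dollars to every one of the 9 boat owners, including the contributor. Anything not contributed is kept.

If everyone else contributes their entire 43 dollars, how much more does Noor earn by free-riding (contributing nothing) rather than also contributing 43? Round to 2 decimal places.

Switching from a contribution of 43 to 0 lets Noor keep an extra 43 dollars, but lowers the restocking fund by 43, which costs Noor their own share of that drop: 0.87 × 43 = 37.41.
Net gain = 43 − 37.41 = 5.59. The private return per contributed unit (0.87) is below 1, so free-riding is indeed the best response regardless of what the others do.

5.59 dollars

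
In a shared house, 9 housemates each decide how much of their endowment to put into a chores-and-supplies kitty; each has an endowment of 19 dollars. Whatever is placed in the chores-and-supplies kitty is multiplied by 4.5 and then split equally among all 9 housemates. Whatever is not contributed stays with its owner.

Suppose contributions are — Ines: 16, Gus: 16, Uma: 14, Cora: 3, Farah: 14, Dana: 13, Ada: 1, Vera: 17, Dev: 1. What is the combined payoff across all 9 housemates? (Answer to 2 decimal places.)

503.50 dollars

Total contributed: 16 + 16 + 14 + 3 + 14 + 13 + 1 + 17 + 1 = 95; total kept: 9 × 19 − 95 = 76.
The chores-and-supplies kitty pays out 4.5 × 95 = 427.50 in aggregate.
Group total = 76 + 427.50 = 503.50.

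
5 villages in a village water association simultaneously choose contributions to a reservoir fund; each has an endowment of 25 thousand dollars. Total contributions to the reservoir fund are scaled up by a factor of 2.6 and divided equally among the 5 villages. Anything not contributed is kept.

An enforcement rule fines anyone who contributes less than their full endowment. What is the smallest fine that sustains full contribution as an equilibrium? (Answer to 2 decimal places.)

Given the others contribute fully, the best deviation is to contribute 0 (any partial contribution still incurs the fine and gives up units whose private return 0.5200 is below 1).
Deviating from 25 to 0 saves 25 thousand dollars but forfeits the deviator's share of the drop in the reservoir fund: 2.6/5 × 25 = 13.00.
So the deviation gain is 25 − 13.00 = 12.00, and the fine must be at least 12.00 thousand dollars to wipe it out.

12.00 thousand dollars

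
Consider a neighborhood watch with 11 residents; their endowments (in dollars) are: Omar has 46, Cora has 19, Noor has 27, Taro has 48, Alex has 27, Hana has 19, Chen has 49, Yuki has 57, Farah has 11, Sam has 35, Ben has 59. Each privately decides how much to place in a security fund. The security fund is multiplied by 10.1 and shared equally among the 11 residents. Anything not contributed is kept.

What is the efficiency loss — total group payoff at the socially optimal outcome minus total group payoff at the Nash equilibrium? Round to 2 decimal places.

3612.70 dollars

The private return per contributed unit is 10.1/11 = 0.9182 < 1 for every player regardless of endowment, so the Nash equilibrium is zero contribution and the group total is Σ E_j = 46 + 19 + 27 + 48 + 27 + 19 + 49 + 57 + 11 + 35 + 59 = 397.
Each contributed unit returns 10.100 to the group, so the social optimum is full contribution by everyone: group total = 10.100 × 397 = 4009.70.
Efficiency loss = (10.100 − 1) × 397 = 3612.70.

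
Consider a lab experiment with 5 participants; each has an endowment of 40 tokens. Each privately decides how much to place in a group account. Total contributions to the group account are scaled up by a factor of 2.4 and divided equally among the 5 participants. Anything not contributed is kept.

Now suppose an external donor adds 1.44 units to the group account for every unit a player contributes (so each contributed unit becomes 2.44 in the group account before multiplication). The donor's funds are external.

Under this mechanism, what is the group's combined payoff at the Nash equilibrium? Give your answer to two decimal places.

1171.20 tokens

With the mechanism, a contributed unit returns 2.4 × 2.44 / 5 = 1.1712 per unit of net cost to the contributor — now above 1 — so contributing fully is weakly dominant for every player.
So the Nash equilibrium is full contribution by all 5; the group earns 2.4 × 2.44 × 200 = 1171.20.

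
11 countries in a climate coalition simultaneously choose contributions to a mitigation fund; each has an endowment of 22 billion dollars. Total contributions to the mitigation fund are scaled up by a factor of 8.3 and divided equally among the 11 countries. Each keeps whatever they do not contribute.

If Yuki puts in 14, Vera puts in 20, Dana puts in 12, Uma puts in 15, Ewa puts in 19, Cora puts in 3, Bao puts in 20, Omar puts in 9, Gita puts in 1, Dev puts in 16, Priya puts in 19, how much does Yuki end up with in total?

Total contributed: 14 + 20 + 12 + 15 + 19 + 3 + 20 + 9 + 1 + 16 + 19 = 148.
Each receives 8.3 × 148 / 11 = 111.67 from the mitigation fund.
Yuki keeps 22 − 14 = 8, so Yuki's payoff is 8 + 111.67 = 119.67.

119.67 billion dollars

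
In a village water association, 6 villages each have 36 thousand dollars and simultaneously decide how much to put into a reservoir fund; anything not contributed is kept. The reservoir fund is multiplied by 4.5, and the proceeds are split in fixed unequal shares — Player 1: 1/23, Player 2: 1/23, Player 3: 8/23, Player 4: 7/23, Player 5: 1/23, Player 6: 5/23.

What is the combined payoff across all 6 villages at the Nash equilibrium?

468.00 thousand dollars

For player j, contributing a unit is worthwhile iff 4.5 × (j's share) ≥ 1, i.e. iff j's share is at least 0.2222.
Player 3 and Player 4 are above the threshold, contributing 36 each; the remaining 4 contribute 0. Total contributed: 72.
The reservoir fund pays out 4.5 × 72 = 324.00 in total (split across the unequal shares, but the aggregate is all that matters for the group sum).
The 4 free-riders keep 36 each, adding 144. Group total = 144 + 324.00 = 468.00.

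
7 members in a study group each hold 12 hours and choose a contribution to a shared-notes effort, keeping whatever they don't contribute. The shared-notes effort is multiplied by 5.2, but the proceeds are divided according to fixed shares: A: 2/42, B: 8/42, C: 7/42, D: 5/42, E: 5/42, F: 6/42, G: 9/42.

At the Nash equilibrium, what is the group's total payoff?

Each unit j contributes comes back to j as 5.2 × (j's share), so j prefers to contribute only if that share exceeds 1/5.2 = 0.1923; otherwise keeping the unit dominates.
The only share above 0.1923 is G's 9/42, contributing 12; the remaining 6 contribute 0. Total contributed: 12.
The shared-notes effort pays out 5.2 × 12 = 62.40 in total (split across the unequal shares, but the aggregate is all that matters for the group sum).
The 6 free-riders keep 12 each, adding 72. Group total = 72 + 62.40 = 134.40.

134.40 hours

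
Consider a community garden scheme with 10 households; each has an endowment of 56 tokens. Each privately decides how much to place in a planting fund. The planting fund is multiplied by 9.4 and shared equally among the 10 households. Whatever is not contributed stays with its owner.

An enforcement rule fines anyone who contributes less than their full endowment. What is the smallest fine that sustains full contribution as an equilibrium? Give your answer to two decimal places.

Given the others contribute fully, the best deviation is to contribute 0 (any partial contribution still incurs the fine and gives up units whose private return 0.9400 is below 1).
Deviating from 56 to 0 saves 56 tokens but forfeits the deviator's share of the drop in the planting fund: 9.4/10 × 56 = 52.64.
So the deviation gain is 56 − 52.64 = 3.36, and the fine must be at least 3.36 tokens to wipe it out.

3.36 tokens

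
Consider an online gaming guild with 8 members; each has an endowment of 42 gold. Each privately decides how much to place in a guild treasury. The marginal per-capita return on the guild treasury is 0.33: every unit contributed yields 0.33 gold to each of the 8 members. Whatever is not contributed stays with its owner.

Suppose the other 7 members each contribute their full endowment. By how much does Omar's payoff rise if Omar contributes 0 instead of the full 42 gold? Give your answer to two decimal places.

Switching from a contribution of 42 to 0 lets Omar keep an extra 42 gold, but lowers the guild treasury by 42, which costs Omar their own share of that drop: 0.33 × 42 = 13.86.
Net gain = 42 − 13.86 = 28.14. The private return per contributed unit (0.33) is below 1, so free-riding is indeed the best response regardless of what the others do.

28.14 gold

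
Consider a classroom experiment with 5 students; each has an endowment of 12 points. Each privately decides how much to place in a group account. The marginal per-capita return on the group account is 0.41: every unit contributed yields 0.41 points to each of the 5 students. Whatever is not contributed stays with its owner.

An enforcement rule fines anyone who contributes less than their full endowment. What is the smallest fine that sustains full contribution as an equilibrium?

7.08 points

Given the others contribute fully, the best deviation is to contribute 0 (any partial contribution still incurs the fine and gives up units whose private return 0.41 is below 1).
Deviating from 12 to 0 saves 12 points but forfeits the deviator's share of the drop in the group account: 0.41 × 12 = 4.92.
So the deviation gain is 12 − 4.92 = 7.08, and the fine must be at least 7.08 points to wipe it out.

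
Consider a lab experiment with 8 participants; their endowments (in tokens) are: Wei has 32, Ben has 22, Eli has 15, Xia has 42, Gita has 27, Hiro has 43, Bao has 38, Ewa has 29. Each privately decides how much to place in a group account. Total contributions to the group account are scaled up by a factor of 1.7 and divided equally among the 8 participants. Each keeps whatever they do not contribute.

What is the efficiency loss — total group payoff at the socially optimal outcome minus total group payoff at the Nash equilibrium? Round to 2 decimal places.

173.60 tokens

The private return per contributed unit is 1.7/8 = 0.2125 < 1 for every player regardless of endowment, so the Nash equilibrium is zero contribution and the group total is Σ E_j = 32 + 22 + 15 + 42 + 27 + 43 + 38 + 29 = 248.
Each contributed unit returns 1.700 to the group, so the social optimum is full contribution by everyone: group total = 1.700 × 248 = 421.60.
Efficiency loss = (1.700 − 1) × 248 = 173.60.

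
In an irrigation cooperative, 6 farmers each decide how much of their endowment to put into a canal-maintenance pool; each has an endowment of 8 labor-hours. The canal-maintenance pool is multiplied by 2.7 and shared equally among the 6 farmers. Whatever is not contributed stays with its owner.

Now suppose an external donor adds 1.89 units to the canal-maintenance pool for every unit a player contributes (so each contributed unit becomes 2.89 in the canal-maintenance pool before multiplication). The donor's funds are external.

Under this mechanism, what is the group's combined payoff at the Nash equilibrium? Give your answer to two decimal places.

The effective private return per unit is now 2.7 × 2.89 / 6 = 1.3005 > 1, so every player's dominant strategy flips to full contribution.
So the Nash equilibrium is full contribution by all 6; the group earns 2.7 × 2.89 × 48 = 374.54.

374.54 labor-hours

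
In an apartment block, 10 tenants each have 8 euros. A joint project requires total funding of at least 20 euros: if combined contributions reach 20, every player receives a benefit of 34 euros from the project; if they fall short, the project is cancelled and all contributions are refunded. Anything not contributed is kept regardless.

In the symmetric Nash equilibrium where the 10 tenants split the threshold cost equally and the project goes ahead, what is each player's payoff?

40 euros

Equal share of the threshold: 20/10 = 2.
At this profile no one gains by cutting their contribution: any cut drops the total below 20, the project is cancelled, contributions are refunded, and the deviator ends with 8, which is less than 8 − 2 + 34 = 40. Contributing more than 2 just wastes the excess. So contributing exactly 2 is a best response.
Each player's payoff: 8 − 2 + 34 = 40.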